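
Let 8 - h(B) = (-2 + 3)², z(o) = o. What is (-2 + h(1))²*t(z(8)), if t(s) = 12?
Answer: 300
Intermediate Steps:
h(B) = 7 (h(B) = 8 - (-2 + 3)² = 8 - 1*1² = 8 - 1*1 = 8 - 1 = 7)
(-2 + h(1))²*t(z(8)) = (-2 + 7)²*12 = 5²*12 = 25*12 = 300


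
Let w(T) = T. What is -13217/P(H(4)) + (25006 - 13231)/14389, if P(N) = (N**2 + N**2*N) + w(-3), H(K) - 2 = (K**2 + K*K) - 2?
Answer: 207686062/486189921 ≈ 0.42717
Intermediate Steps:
H(K) = 2*K**2 (H(K) = 2 + ((K**2 + K*K) - 2) = 2 + ((K**2 + K**2) - 2) = 2 + (2*K**2 - 2) = 2 + (-2 + 2*K**2) = 2*K**2)
P(N) = -3 + N**2 + N**3 (P(N) = (N**2 + N**2*N) - 3 = (N**2 + N**3) - 3 = -3 + N**2 + N**3)
-13217/P(H(4)) + (25006 - 13231)/14389 = -13217/(-3 + (2*4**2)**2 + (2*4**2)**3) + (25006 - 13231)/14389 = -13217/(-3 + (2*16)**2 + (2*16)**3) + 11775*(1/14389) = -13217/(-3 + 32**2 + 32**3) + 11775/14389 = -13217/(-3 + 1024 + 32768) + 11775/14389 = -13217/33789 + 11775/14389 = 207686062/486189921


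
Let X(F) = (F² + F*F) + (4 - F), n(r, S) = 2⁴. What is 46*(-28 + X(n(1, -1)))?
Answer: 21712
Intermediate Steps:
n(r, S) = 16
X(F) = 4 - F + 2*F² (X(F) = (F² + F²) + (4 - F) = 2*F² + (4 - F) = 4 - F + 2*F²)
46*(-28 + X(n(1, -1))) = 46*(-28 + (4 - 1*16 + 2*16²)) = 46*(-28 + (4 - 16 + 2*256)) = 46*(-28 + (4 - 16 + 512)) = 46*(-28 + 500) = 46*472 = 21712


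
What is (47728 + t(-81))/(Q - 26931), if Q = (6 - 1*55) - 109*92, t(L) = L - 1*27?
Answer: -11905/9252 ≈ -1.2867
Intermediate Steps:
t(L) = -27 + L (t(L) = L - 27 = -27 + L)
Q = -10077 (Q = (6 - 55) - 10028 = -49 - 10028 = -10077)
(47728 + t(-81))/(Q - 26931) = (47728 + (-27 - 81))/(-10077 - 26931) = (47728 - 108)/(-37008) = 47620*(-1/37008) = -11905/9252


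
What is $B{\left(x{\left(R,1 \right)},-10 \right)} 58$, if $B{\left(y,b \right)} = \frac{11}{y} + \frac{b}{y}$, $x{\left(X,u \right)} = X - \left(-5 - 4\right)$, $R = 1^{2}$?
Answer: $\frac{29}{5} \approx 5.8$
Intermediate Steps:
$R = 1$
$x{\left(X,u \right)} = 9 + X$ ($x{\left(X,u \right)} = X - \left(-5 - 4\right) = X - -9 = X + 9 = 9 + X$)
$B{\left(x{\left(R,1 \right)},-10 \right)} 58 = \frac{11 - 10}{9 + 1} \cdot 58 = \frac{1}{10} \cdot 1 \cdot 58 = \frac{1}{10} \cdot 58 = \frac{29}{5}$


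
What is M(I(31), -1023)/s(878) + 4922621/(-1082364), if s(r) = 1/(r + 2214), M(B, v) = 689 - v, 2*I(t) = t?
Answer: 5729493240835/1082364 ≈ 5.2935e+6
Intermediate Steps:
I(t) = t/2
s(r) = 1/(2214 + r)
M(I(31), -1023)/s(878) + 4922621/(-1082364) = (689 - 1*(-1023))/(1/(2214 + 878)) + 4922621/(-1082364) = (689 + 1023)/(1/3092) + 4922621*(-1/1082364) = 1712/(1/3092) - 4922621/1082364 = 1712*3092 - 4922621/1082364 = 5293504 - 4922621/1082364 = 5729493240835/1082364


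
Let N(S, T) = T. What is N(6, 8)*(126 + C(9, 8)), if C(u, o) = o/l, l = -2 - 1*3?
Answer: 4976/5 ≈ 995.20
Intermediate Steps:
l = -5 (l = -2 - 3 = -5)
C(u, o) = -o/5 (C(u, o) = o/(-5) = o*(-1/5) = -o/5)
N(6, 8)*(126 + C(9, 8)) = 8*(126 - 1/5*8) = 8*(126 - 8/5) = 8*(622/5) = 4976/5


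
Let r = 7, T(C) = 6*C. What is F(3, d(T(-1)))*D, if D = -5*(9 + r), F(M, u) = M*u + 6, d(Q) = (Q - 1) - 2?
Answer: 1680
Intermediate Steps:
d(Q) = -3 + Q (d(Q) = (-1 + Q) - 2 = -3 + Q)
F(M, u) = 6 + M*u
D = -80 (D = -5*(9 + 7) = -5*16 = -80)
F(3, d(T(-1)))*D = (6 + 3*(-3 + 6*(-1)))*(-80) = (6 + 3*(-3 - 6))*(-80) = (6 + 3*(-9))*(-80) = (6 - 27)*(-80) = -21*(-80) = 1680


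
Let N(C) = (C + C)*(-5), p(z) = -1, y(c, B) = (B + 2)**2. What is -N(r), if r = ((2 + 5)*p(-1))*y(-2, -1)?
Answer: -70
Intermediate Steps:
y(c, B) = (2 + B)**2
r = -7 (r = ((2 + 5)*(-1))*(2 - 1)**2 = (7*(-1))*1**2 = -7*1 = -7)
N(C) = -10*C (N(C) = (2*C)*(-5) = -10*C)
-N(r) = -(-10)*(-7) = -1*70 = -70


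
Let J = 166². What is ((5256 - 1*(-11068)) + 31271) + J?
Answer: 75151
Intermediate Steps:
J = 27556
((5256 - 1*(-11068)) + 31271) + J = ((5256 - 1*(-11068)) + 31271) + 27556 = ((5256 + 11068) + 31271) + 27556 = (16324 + 31271) + 27556 = 47595 + 27556 = 75151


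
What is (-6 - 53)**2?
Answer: 3481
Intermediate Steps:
(-6 - 53)**2 = (-59)**2 = 3481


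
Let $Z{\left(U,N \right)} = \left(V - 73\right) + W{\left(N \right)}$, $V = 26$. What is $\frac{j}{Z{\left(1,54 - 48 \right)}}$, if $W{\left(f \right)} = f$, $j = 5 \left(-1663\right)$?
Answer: $\frac{8315}{41} \approx 202.8$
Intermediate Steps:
$j = -8315$
$Z{\left(U,N \right)} = -47 + N$ ($Z{\left(U,N \right)} = \left(26 - 73\right) + N = -47 + N$)
$\frac{j}{Z{\left(1,54 - 48 \right)}} = - \frac{8315}{-47 + \left(54 - 48\right)} = - \frac{8315}{-47 + 6} = - \frac{8315}{-41} = \left(-8315\right) \left(- \frac{1}{41}\right) = \frac{8315}{41}$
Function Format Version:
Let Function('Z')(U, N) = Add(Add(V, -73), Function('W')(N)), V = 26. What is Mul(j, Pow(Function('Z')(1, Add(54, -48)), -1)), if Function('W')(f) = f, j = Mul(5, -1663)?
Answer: Rational(8315, 41) ≈ 202.80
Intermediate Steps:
j = -8315
Function('Z')(U, N) = Add(-47, N) (Function('Z')(U, N) = Add(Add(26, -73), N) = Add(-47, N))
Mul(j, Pow(Function('Z')(1, Add(54, -48)), -1)) = Mul(-8315, Pow(Add(-47, Add(54, -48)), -1)) = Mul(-8315, Pow(Add(-47, 6), -1)) = Mul(-8315, Pow(-41, -1)) = Mul(-8315, Rational(-1, 41)) = Rational(8315, 41)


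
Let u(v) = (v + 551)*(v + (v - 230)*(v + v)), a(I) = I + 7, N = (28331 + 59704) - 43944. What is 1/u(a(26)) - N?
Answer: -333940648537/7573896 ≈ -44091.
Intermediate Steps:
N = 44091 (N = 88035 - 43944 = 44091)
a(I) = 7 + I
u(v) = (551 + v)*(v + 2*v*(-230 + v)) (u(v) = (551 + v)*(v + (-230 + v)*(2*v)) = (551 + v)*(v + 2*v*(-230 + v)))
1/u(a(26)) - N = 1/((7 + 26)*(-252909 + 2*(7 + 26)² + 643*(7 + 26))) - 1*44091 = 1/(33*(-252909 + 2*33² + 643*33)) - 44091 = 1/(33*(-252909 + 2*1089 + 21219)) - 44091 = 1/(33*(-252909 + 2178 + 21219)) - 44091 = 1/(33*(-229512)) - 44091 = 1/(-7573896) - 44091 = -1/7573896 - 44091 = -333940648537/7573896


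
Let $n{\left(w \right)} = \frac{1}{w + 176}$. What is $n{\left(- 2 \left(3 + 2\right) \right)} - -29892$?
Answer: $\frac{4962073}{166} \approx 29892.0$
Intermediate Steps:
$n{\left(w \right)} = \frac{1}{176 + w}$
$n{\left(- 2 \left(3 + 2\right) \right)} - -29892 = \frac{1}{176 - 2 \left(3 + 2\right)} - -29892 = \frac{1}{176 - 10} + 29892 = \frac{1}{166} + 29892 = \frac{4962073}{166}$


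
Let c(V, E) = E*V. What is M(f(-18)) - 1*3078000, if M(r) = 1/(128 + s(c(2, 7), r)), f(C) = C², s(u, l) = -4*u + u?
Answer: -264707999/86 ≈ -3.0780e+6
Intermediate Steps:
s(u, l) = -3*u
M(r) = 1/86 (M(r) = 1/(128 - 21*2) = 1/(128 - 3*14) = 1/(128 - 42) = 1/86)
M(f(-18)) - 1*3078000 = 1/86 - 1*3078000 = 1/86 - 3078000 = -264707999/86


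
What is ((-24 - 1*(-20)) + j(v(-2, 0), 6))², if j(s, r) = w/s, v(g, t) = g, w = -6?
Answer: 1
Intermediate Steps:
j(s, r) = -6/s
((-24 - 1*(-20)) + j(v(-2, 0), 6))² = ((-24 - 1*(-20)) - 6/(-2))² = ((-24 + 20) - 6*(-½))² = (-4 + 3)² = (-1)² = 1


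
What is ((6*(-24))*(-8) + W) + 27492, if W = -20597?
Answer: 8047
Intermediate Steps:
((6*(-24))*(-8) + W) + 27492 = ((6*(-24))*(-8) - 20597) + 27492 = (-144*(-8) - 20597) + 27492 = (1152 - 20597) + 27492 = -19445 + 27492 = 8047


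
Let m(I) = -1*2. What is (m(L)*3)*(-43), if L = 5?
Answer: 258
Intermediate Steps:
m(I) = -2
(m(L)*3)*(-43) = -2*3*(-43) = -6*(-43) = 258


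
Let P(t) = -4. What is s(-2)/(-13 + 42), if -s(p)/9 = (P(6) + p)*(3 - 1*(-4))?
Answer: 378/29 ≈ 13.034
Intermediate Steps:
s(p) = 252 - 63*p (s(p) = -9*(-4 + p)*(3 - 1*(-4)) = -9*(-4 + p)*(3 + 4) = -9*(-4 + p)*7 = -9*(-28 + 7*p) = 252 - 63*p)
s(-2)/(-13 + 42) = (252 - 63*(-2))/(-13 + 42) = (252 + 126)/29 = 378*(1/29) = 378/29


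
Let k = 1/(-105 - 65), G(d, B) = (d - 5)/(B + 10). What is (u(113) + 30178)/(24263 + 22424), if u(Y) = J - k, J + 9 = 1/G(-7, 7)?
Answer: 30770941/47620740 ≈ 0.64617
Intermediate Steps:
G(d, B) = (-5 + d)/(10 + B)
J = -125/12 (J = -9 + 1/((-5 - 7)/(10 + 7)) = -9 + 1/(-12/17) = -9 - 17/12 = -125/12 ≈ -10.417)
k = -1/170 (k = 1/(-170) = -1/170 ≈ -0.0058824)
u(Y) = -10619/1020 (u(Y) = -125/12 - 1*(-1/170) = -125/12 + 1/170 = -10619/1020)
(u(113) + 30178)/(24263 + 22424) = (-10619/1020 + 30178)/(24263 + 22424) = (30770941/1020)/46687 = (30770941/1020)*(1/46687) = 30770941/47620740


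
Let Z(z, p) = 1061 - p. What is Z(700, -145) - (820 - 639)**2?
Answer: -31555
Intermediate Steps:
Z(700, -145) - (820 - 639)**2 = (1061 - 1*(-145)) - (820 - 639)**2 = (1061 + 145) - 1*181**2 = 1206 - 1*32761 = 1206 - 32761 = -31555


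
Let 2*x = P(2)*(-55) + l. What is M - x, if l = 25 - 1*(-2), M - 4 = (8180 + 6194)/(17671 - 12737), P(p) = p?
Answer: 238871/4934 ≈ 48.413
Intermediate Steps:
M = 17055/2467 (M = 4 + (8180 + 6194)/(17671 - 12737) = 4 + 14374/4934 = 4 + 14374*(1/4934) = 4 + 7187/2467 = 17055/2467 ≈ 6.9133)
l = 27 (l = 25 + 2 = 27)
x = -83/2 (x = (2*(-55) + 27)/2 = (-110 + 27)/2 = (½)*(-83) = -83/2 ≈ -41.500)
M - x = 17055/2467 - 1*(-83/2) = 17055/2467 + 83/2 = 238871/4934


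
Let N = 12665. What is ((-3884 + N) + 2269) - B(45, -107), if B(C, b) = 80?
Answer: 10970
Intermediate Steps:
((-3884 + N) + 2269) - B(45, -107) = ((-3884 + 12665) + 2269) - 1*80 = (8781 + 2269) - 80 = 11050 - 80 = 10970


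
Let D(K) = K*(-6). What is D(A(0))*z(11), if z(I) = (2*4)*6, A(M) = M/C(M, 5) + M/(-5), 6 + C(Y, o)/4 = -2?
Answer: 0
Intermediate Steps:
C(Y, o) = -32 (C(Y, o) = -24 + 4*(-2) = -24 - 8 = -32)
A(M) = -37*M/160 (A(M) = M/(-32) + M/(-5) = M*(-1/32) + M*(-⅕) = -M/32 - M/5 = -37*M/160)
D(K) = -6*K
z(I) = 48 (z(I) = 8*6 = 48)
D(A(0))*z(11) = -(-111)*0/80*48 = -6*0*48 = 0*48 = 0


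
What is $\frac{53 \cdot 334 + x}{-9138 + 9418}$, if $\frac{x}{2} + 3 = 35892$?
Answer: $\frac{2237}{7} \approx 319.57$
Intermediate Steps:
$x = 71778$ ($x = -6 + 2 \cdot 35892 = -6 + 71784 = 71778$)
$\frac{53 \cdot 334 + x}{-9138 + 9418} = \frac{53 \cdot 334 + 71778}{-9138 + 9418} = \frac{17702 + 71778}{280} = 89480 \cdot \frac{1}{280} = \frac{2237}{7}$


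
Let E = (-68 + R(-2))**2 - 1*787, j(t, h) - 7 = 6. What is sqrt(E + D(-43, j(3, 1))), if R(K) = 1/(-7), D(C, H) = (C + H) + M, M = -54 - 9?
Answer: sqrt(184409)/7 ≈ 61.347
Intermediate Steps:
j(t, h) = 13 (j(t, h) = 7 + 6 = 13)
M = -63
D(C, H) = -63 + C + H (D(C, H) = (C + H) - 63 = -63 + C + H)
R(K) = -1/7
E = 188966/49 (E = (-68 - 1/7)**2 - 1*787 = (-477/7)**2 - 787 = 227529/49 - 787 = 188966/49 ≈ 3856.4)
sqrt(E + D(-43, j(3, 1))) = sqrt(188966/49 + (-63 - 43 + 13)) = sqrt(188966/49 - 93) = sqrt(184409/49) = sqrt(184409)/7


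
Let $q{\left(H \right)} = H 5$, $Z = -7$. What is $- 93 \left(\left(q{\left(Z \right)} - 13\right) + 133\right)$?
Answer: $-7905$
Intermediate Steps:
$q{\left(H \right)} = 5 H$
$- 93 \left(\left(q{\left(Z \right)} - 13\right) + 133\right) = - 93 \left(\left(5 \left(-7\right) - 13\right) + 133\right) = - 93 \left(\left(-35 - 13\right) + 133\right) = - 93 \left(-48 + 133\right) = \left(-93\right) 85 = -7905$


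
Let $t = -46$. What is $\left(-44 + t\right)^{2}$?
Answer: $8100$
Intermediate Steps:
$\left(-44 + t\right)^{2} = \left(-44 - 46\right)^{2} = \left(-90\right)^{2} = 8100$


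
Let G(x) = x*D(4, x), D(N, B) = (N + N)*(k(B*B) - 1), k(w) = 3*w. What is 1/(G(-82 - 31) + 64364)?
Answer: -1/34564260 ≈ -2.8932e-8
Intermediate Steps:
D(N, B) = 2*N*(-1 + 3*B²) (D(N, B) = (N + N)*(3*(B*B) - 1) = (2*N)*(3*B² - 1) = (2*N)*(-1 + 3*B²) = 2*N*(-1 + 3*B²))
G(x) = x*(-8 + 24*x²) (G(x) = x*(2*4*(-1 + 3*x²)) = x*(-8 + 24*x²))
1/(G(-82 - 31) + 64364) = 1/((-8*(-82 - 31) + 24*(-82 - 31)³) + 64364) = 1/((-8*(-113) + 24*(-113)³) + 64364) = 1/((904 + 24*(-1442897)) + 64364) = 1/((904 - 34629528) + 64364) = 1/(-34628624 + 64364) = 1/(-34564260) = -1/34564260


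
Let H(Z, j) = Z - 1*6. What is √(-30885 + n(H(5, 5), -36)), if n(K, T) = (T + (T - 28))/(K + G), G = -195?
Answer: 2*I*√378335/7 ≈ 175.74*I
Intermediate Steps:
H(Z, j) = -6 + Z (H(Z, j) = Z - 6 = -6 + Z)
n(K, T) = (-28 + 2*T)/(-195 + K) (n(K, T) = (T + (T - 28))/(K - 195) = (T + (-28 + T))/(-195 + K) = (-28 + 2*T)/(-195 + K))
√(-30885 + n(H(5, 5), -36)) = √(-30885 + 2*(-14 - 36)/(-195 + (-6 + 5))) = √(-30885 + 2*(-50)/(-195 - 1)) = √(-30885 + 2*(-50)/(-196)) = √(-30885 + 2*(-1/196)*(-50)) = √(-30885 + 25/49) = √(-1513340/49) = 2*I*√378335/7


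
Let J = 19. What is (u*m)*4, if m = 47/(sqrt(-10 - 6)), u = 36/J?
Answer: -1692*I/19 ≈ -89.053*I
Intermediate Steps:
u = 36/19 ≈ 1.8947
m = -47*I/4 (m = 47/(sqrt(-16)) = 47/((4*I)) = 47*(-I/4) = -47*I/4 ≈ -11.75*I)
(u*m)*4 = (36*(-47*I/4)/19)*4 = -423*I/19*4 = -1692*I/19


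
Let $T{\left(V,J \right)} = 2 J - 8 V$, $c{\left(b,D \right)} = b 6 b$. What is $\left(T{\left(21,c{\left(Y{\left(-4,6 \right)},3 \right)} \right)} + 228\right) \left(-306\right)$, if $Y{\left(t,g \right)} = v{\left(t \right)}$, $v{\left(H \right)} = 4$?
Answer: $-77112$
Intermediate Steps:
$Y{\left(t,g \right)} = 4$
$c{\left(b,D \right)} = 6 b^{2}$ ($c{\left(b,D \right)} = 6 b b = 6 b^{2}$)
$T{\left(V,J \right)} = - 8 V + 2 J$
$\left(T{\left(21,c{\left(Y{\left(-4,6 \right)},3 \right)} \right)} + 228\right) \left(-306\right) = \left(\left(\left(-8\right) 21 + 2 \cdot 6 \cdot 4^{2}\right) + 228\right) \left(-306\right) = \left(\left(-168 + 2 \cdot 6 \cdot 16\right) + 228\right) \left(-306\right) = \left(\left(-168 + 2 \cdot 96\right) + 228\right) \left(-306\right) = \left(\left(-168 + 192\right) + 228\right) \left(-306\right) = \left(24 + 228\right) \left(-306\right) = 252 \left(-306\right) = -77112$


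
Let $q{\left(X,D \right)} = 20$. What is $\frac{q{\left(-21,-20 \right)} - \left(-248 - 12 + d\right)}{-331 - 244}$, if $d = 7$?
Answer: $- \frac{273}{575} \approx -0.47478$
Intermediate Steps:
$\frac{q{\left(-21,-20 \right)} - \left(-248 - 12 + d\right)}{-331 - 244} = \frac{20 + \left(248 - \left(7 + 2 \left(-6\right)\right)\right)}{-331 - 244} = \frac{20 + \left(248 - \left(7 - 12\right)\right)}{-575} = \left(20 + \left(248 - -5\right)\right) \left(- \frac{1}{575}\right) = \left(20 + \left(248 + 5\right)\right) \left(- \frac{1}{575}\right) = \left(20 + 253\right) \left(- \frac{1}{575}\right) = 273 \left(- \frac{1}{575}\right) = - \frac{273}{575}$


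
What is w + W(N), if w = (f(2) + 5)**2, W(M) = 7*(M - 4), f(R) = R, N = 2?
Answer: 35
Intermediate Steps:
W(M) = -28 + 7*M (W(M) = 7*(-4 + M) = -28 + 7*M)
w = 49 (w = (2 + 5)**2 = 7**2 = 49)
w + W(N) = 49 + (-28 + 7*2) = 49 + (-28 + 14) = 49 - 14 = 35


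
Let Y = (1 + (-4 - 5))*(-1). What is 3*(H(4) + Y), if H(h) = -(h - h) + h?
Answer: 36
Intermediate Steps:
H(h) = h (H(h) = -1*0 + h = 0 + h = h)
Y = 8 (Y = (1 - 9)*(-1) = -8*(-1) = 8)
3*(H(4) + Y) = 3*(4 + 8) = 3*12 = 36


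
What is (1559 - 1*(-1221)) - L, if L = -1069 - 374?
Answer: 4223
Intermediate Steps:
L = -1443
(1559 - 1*(-1221)) - L = (1559 - 1*(-1221)) - 1*(-1443) = (1559 + 1221) + 1443 = 2780 + 1443 = 4223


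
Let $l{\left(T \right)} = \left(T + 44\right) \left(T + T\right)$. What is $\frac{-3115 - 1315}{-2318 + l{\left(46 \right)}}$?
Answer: $- \frac{2215}{2981} \approx -0.74304$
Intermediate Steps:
$l{\left(T \right)} = 2 T \left(44 + T\right)$ ($l{\left(T \right)} = \left(44 + T\right) 2 T = 2 T \left(44 + T\right)$)
$\frac{-3115 - 1315}{-2318 + l{\left(46 \right)}} = \frac{-3115 - 1315}{-2318 + 2 \cdot 46 \left(44 + 46\right)} = - \frac{4430}{-2318 + 2 \cdot 46 \cdot 90} = - \frac{4430}{-2318 + 8280} = - \frac{4430}{5962} = \left(-4430\right) \frac{1}{5962} = - \frac{2215}{2981}$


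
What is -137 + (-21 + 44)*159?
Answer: 3520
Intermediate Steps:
-137 + (-21 + 44)*159 = -137 + 23*159 = -137 + 3657 = 3520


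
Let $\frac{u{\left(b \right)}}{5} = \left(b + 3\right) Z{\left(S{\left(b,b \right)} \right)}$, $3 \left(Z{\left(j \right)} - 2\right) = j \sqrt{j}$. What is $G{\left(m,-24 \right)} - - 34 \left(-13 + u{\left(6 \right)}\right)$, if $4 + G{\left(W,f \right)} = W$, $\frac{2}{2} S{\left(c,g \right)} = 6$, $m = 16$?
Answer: $2630 + 3060 \sqrt{6} \approx 10125.0$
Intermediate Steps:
$S{\left(c,g \right)} = 6$
$Z{\left(j \right)} = 2 + \frac{j^{\frac{3}{2}}}{3}$ ($Z{\left(j \right)} = 2 + \frac{j \sqrt{j}}{3} = 2 + \frac{j^{\frac{3}{2}}}{3}$)
$G{\left(W,f \right)} = -4 + W$
$u{\left(b \right)} = 5 \left(2 + 2 \sqrt{6}\right) \left(3 + b\right)$ ($u{\left(b \right)} = 5 \left(b + 3\right) \left(2 + \frac{6^{\frac{3}{2}}}{3}\right) = 5 \left(3 + b\right) \left(2 + \frac{6 \sqrt{6}}{3}\right) = 5 \left(3 + b\right) \left(2 + 2 \sqrt{6}\right) = 5 \left(2 + 2 \sqrt{6}\right) \left(3 + b\right)$)
$G{\left(m,-24 \right)} - - 34 \left(-13 + u{\left(6 \right)}\right) = \left(-4 + 16\right) - - 34 \left(-13 + 10 \left(1 + \sqrt{6}\right) \left(3 + 6\right)\right) = 12 - - 34 \left(-13 + 10 \left(1 + \sqrt{6}\right) 9\right) = 12 - - 34 \left(-13 + \left(90 + 90 \sqrt{6}\right)\right) = 12 - - 34 \left(77 + 90 \sqrt{6}\right) = 12 - \left(-2618 - 3060 \sqrt{6}\right) = 12 + \left(2618 + 3060 \sqrt{6}\right) = 2630 + 3060 \sqrt{6}$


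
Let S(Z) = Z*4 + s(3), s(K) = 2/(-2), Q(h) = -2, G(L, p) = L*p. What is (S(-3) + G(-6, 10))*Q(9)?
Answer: 146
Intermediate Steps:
s(K) = -1 (s(K) = 2*(-½) = -1)
S(Z) = -1 + 4*Z (S(Z) = Z*4 - 1 = 4*Z - 1 = -1 + 4*Z)
(S(-3) + G(-6, 10))*Q(9) = ((-1 + 4*(-3)) - 6*10)*(-2) = ((-1 - 12) - 60)*(-2) = (-13 - 60)*(-2) = -73*(-2) = 146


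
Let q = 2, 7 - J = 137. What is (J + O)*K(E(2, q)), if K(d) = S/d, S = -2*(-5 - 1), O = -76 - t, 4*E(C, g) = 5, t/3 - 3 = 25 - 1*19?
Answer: -11184/5 ≈ -2236.8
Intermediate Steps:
J = -130 (J = 7 - 1*137 = 7 - 137 = -130)
t = 27 (t = 9 + 3*(25 - 1*19) = 9 + 3*(25 - 19) = 9 + 3*6 = 9 + 18 = 27)
E(C, g) = 5/4 (E(C, g) = (¼)*5 = 5/4)
O = -103 (O = -76 - 1*27 = -76 - 27 = -103)
S = 12 (S = -2*(-6) = 12)
K(d) = 12/d
(J + O)*K(E(2, q)) = (-130 - 103)*(12/(5/4)) = -2796*4/5 = -233*48/5 = -11184/5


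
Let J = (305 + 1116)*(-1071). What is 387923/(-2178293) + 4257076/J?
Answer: -519133440719/174480237477 ≈ -2.9753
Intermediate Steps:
J = -1521891 (J = 1421*(-1071) = -1521891)
387923/(-2178293) + 4257076/J = 387923/(-2178293) + 4257076/(-1521891) = 387923*(-1/2178293) + 4257076*(-1/1521891) = -20417/114647 - 4257076/1521891 = -519133440719/174480237477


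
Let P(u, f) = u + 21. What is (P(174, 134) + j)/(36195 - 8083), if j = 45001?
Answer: 11299/7028 ≈ 1.6077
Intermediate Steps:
P(u, f) = 21 + u
(P(174, 134) + j)/(36195 - 8083) = ((21 + 174) + 45001)/(36195 - 8083) = (195 + 45001)/28112 = 45196*(1/28112) = 11299/7028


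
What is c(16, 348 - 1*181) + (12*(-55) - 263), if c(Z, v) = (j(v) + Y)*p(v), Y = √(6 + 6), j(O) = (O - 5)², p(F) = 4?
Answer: 104053 + 8*√3 ≈ 1.0407e+5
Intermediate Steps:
j(O) = (-5 + O)²
Y = 2*√3 (Y = √12 = 2*√3 ≈ 3.4641)
c(Z, v) = 4*(-5 + v)² + 8*√3 (c(Z, v) = ((-5 + v)² + 2*√3)*4 = 4*(-5 + v)² + 8*√3)
c(16, 348 - 1*181) + (12*(-55) - 263) = (4*(-5 + (348 - 1*181))² + 8*√3) + (12*(-55) - 263) = (4*(-5 + (348 - 181))² + 8*√3) + (-660 - 263) = (4*(-5 + 167)² + 8*√3) - 923 = (4*162² + 8*√3) - 923 = (4*26244 + 8*√3) - 923 = (104976 + 8*√3) - 923 = 104053 + 8*√3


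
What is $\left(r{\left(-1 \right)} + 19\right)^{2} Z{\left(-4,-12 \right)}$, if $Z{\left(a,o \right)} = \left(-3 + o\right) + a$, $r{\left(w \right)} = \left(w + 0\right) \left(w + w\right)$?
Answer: $-8379$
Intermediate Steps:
$r{\left(w \right)} = 2 w^{2}$ ($r{\left(w \right)} = w 2 w = 2 w^{2}$)
$Z{\left(a,o \right)} = -3 + a + o$
$\left(r{\left(-1 \right)} + 19\right)^{2} Z{\left(-4,-12 \right)} = \left(2 \left(-1\right)^{2} + 19\right)^{2} \left(-3 - 4 - 12\right) = \left(2 \cdot 1 + 19\right)^{2} \left(-19\right) = \left(2 + 19\right)^{2} \left(-19\right) = 21^{2} \left(-19\right) = 441 \left(-19\right) = -8379$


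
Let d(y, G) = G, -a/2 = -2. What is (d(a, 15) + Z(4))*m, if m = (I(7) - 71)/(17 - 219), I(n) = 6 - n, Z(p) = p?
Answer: 684/101 ≈ 6.7723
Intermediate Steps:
a = 4 (a = -2*(-2) = 4)
m = 36/101 (m = ((6 - 1*7) - 71)/(17 - 219) = ((6 - 7) - 71)/(-202) = (-1 - 71)*(-1/202) = -72*(-1/202) = 36/101 ≈ 0.35644)
(d(a, 15) + Z(4))*m = (15 + 4)*(36/101) = 19*(36/101) = 684/101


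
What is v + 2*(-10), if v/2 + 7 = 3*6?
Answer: 2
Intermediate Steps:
v = 22 (v = -14 + 2*(3*6) = -14 + 2*18 = -14 + 36 = 22)
v + 2*(-10) = 22 + 2*(-10) = 22 - 20 = 2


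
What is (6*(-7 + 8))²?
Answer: 36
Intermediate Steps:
(6*(-7 + 8))² = (6*1)² = 6² = 36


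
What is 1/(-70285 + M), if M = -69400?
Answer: -1/139685 ≈ -7.1590e-6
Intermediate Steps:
1/(-70285 + M) = 1/(-70285 - 69400) = 1/(-139685) = -1/139685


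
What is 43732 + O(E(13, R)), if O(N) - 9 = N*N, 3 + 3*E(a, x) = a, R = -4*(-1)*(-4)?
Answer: 393769/9 ≈ 43752.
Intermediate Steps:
R = -16 (R = 4*(-4) = -16)
E(a, x) = -1 + a/3
O(N) = 9 + N² (O(N) = 9 + N*N = 9 + N²)
43732 + O(E(13, R)) = 43732 + (9 + (-1 + (⅓)*13)²) = 43732 + (9 + (-1 + 13/3)²) = 43732 + (9 + (10/3)²) = 43732 + (9 + 100/9) = 43732 + 181/9 = 393769/9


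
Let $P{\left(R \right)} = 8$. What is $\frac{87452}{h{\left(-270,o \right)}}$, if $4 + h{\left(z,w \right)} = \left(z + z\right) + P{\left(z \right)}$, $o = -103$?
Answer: $- \frac{21863}{134} \approx -163.16$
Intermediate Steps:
$h{\left(z,w \right)} = 4 + 2 z$ ($h{\left(z,w \right)} = -4 + \left(\left(z + z\right) + 8\right) = -4 + \left(2 z + 8\right) = -4 + \left(8 + 2 z\right) = 4 + 2 z$)
$\frac{87452}{h{\left(-270,o \right)}} = \frac{87452}{4 + 2 \left(-270\right)} = \frac{87452}{4 - 540} = \frac{87452}{-536} = 87452 \left(- \frac{1}{536}\right) = - \frac{21863}{134}$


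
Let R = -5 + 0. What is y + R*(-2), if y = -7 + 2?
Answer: 5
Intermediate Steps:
y = -5
R = -5
y + R*(-2) = -5 - 5*(-2) = -5 + 10 = 5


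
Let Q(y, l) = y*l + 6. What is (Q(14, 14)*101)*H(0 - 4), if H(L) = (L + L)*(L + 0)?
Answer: 652864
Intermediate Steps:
H(L) = 2*L² (H(L) = (2*L)*L = 2*L²)
Q(y, l) = 6 + l*y (Q(y, l) = l*y + 6 = 6 + l*y)
(Q(14, 14)*101)*H(0 - 4) = ((6 + 14*14)*101)*(2*(0 - 4)²) = ((6 + 196)*101)*(2*(-4)²) = (202*101)*(2*16) = 20402*32 = 652864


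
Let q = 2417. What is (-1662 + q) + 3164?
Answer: 3919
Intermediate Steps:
(-1662 + q) + 3164 = (-1662 + 2417) + 3164 = 755 + 3164 = 3919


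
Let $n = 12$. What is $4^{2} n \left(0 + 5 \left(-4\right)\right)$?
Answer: $-3840$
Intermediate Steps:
$4^{2} n \left(0 + 5 \left(-4\right)\right) = 4^{2} \cdot 12 \left(0 + 5 \left(-4\right)\right) = 16 \cdot 12 \left(0 - 20\right) = 192 \left(-20\right) = -3840$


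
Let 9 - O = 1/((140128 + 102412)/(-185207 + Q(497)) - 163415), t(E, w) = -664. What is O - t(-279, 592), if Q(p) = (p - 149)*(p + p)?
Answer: 3534779765852/5252273007 ≈ 673.00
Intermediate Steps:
Q(p) = 2*p*(-149 + p) (Q(p) = (-149 + p)*(2*p) = 2*p*(-149 + p))
O = 47270489204/5252273007 (O = 9 - 1/((140128 + 102412)/(-185207 + 2*497*(-149 + 497)) - 163415) = 9 - 1/(242540/(-185207 + 2*497*348) - 163415) = 9 - 1/(242540/(-185207 + 345912) - 163415) = 9 - 1/(242540/160705 - 163415) = 9 - 1/(242540*(1/160705) - 163415) = 9 - 1/(48508/32141 - 163415) = 9 - 1/(-5252273007/32141) = 9 - 1*(-32141/5252273007) = 9 + 32141/5252273007 = 47270489204/5252273007 ≈ 9.0000)
O - t(-279, 592) = 47270489204/5252273007 - 1*(-664) = 47270489204/5252273007 + 664 = 3534779765852/5252273007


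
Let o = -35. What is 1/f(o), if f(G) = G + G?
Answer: -1/70 ≈ -0.014286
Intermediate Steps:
f(G) = 2*G
1/f(o) = 1/(2*(-35)) = 1/(-70) = -1/70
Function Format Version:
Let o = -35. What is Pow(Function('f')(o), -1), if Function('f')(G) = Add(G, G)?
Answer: Rational(-1, 70) ≈ -0.014286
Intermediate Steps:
Function('f')(G) = Mul(2, G)
Pow(Function('f')(o), -1) = Pow(Mul(2, -35), -1) = Pow(-70, -1) = Rational(-1, 70)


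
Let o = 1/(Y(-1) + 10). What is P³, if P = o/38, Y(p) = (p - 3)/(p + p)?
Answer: 1/94818816 ≈ 1.0546e-8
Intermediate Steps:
Y(p) = (-3 + p)/(2*p) (Y(p) = (-3 + p)/((2*p)) = (-3 + p)*(1/(2*p)) = (-3 + p)/(2*p))
o = 1/12 (o = 1/((½)*(-3 - 1)/(-1) + 10) = 1/((½)*(-1)*(-4) + 10) = 1/(2 + 10) = 1/12 ≈ 0.083333)
P = 1/456 (P = (1/12)/38 = (1/12)*(1/38) = 1/456 ≈ 0.0021930)
P³ = (1/456)³ = 1/94818816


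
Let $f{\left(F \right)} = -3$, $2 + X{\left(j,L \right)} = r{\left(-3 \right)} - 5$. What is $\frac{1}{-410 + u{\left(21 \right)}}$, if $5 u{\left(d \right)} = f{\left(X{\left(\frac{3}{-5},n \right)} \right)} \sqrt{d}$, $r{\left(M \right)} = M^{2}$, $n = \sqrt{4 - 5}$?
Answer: $- \frac{10250}{4202311} + \frac{15 \sqrt{21}}{4202311} \approx -0.0024228$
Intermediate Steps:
$n = i$ ($n = \sqrt{-1} = i \approx 1.0 i$)
$X{\left(j,L \right)} = 2$ ($X{\left(j,L \right)} = -2 + \left(\left(-3\right)^{2} - 5\right) = -2 + \left(9 - 5\right) = -2 + 4 = 2$)
$u{\left(d \right)} = - \frac{3 \sqrt{d}}{5}$ ($u{\left(d \right)} = \frac{\left(-3\right) \sqrt{d}}{5} = - \frac{3 \sqrt{d}}{5}$)
$\frac{1}{-410 + u{\left(21 \right)}} = \frac{1}{-410 - \frac{3 \sqrt{21}}{5}}$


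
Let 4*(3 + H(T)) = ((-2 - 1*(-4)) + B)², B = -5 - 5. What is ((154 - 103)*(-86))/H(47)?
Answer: -4386/13 ≈ -337.38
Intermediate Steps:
B = -10
H(T) = 13 (H(T) = -3 + ((-2 - 1*(-4)) - 10)²/4 = -3 + ((-2 + 4) - 10)²/4 = -3 + (2 - 10)²/4 = -3 + (¼)*(-8)² = -3 + (¼)*64 = -3 + 16 = 13)
((154 - 103)*(-86))/H(47) = ((154 - 103)*(-86))/13 = (51*(-86))*(1/13) = -4386*1/13 = -4386/13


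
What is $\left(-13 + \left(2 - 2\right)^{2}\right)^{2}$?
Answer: $169$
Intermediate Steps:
$\left(-13 + \left(2 - 2\right)^{2}\right)^{2} = \left(-13 + 0^{2}\right)^{2} = \left(-13 + 0\right)^{2} = \left(-13\right)^{2} = 169$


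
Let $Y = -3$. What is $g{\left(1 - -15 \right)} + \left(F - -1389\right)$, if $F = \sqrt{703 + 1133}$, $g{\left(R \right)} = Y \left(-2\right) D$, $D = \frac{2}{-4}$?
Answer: $1386 + 6 \sqrt{51} \approx 1428.8$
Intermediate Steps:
$D = - \frac{1}{2}$ ($D = 2 \left(- \frac{1}{4}\right) = - \frac{1}{2} \approx -0.5$)
$g{\left(R \right)} = -3$ ($g{\left(R \right)} = \left(-3\right) \left(-2\right) \left(- \frac{1}{2}\right) = 6 \left(- \frac{1}{2}\right) = -3$)
$F = 6 \sqrt{51}$ ($F = \sqrt{1836} = 6 \sqrt{51} \approx 42.849$)
$g{\left(1 - -15 \right)} + \left(F - -1389\right) = -3 + \left(6 \sqrt{51} - -1389\right) = -3 + \left(6 \sqrt{51} + 1389\right) = -3 + \left(1389 + 6 \sqrt{51}\right) = 1386 + 6 \sqrt{51}$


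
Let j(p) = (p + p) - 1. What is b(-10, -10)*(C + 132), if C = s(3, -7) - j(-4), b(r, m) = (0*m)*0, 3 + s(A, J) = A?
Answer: 0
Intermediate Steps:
s(A, J) = -3 + A
j(p) = -1 + 2*p (j(p) = 2*p - 1 = -1 + 2*p)
b(r, m) = 0 (b(r, m) = 0*0 = 0)
C = 9 (C = (-3 + 3) - (-1 + 2*(-4)) = 0 - (-1 - 8) = 0 - 1*(-9) = 0 + 9 = 9)
b(-10, -10)*(C + 132) = 0*(9 + 132) = 0*141 = 0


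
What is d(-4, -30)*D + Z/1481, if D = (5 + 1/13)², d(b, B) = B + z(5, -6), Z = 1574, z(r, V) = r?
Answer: -161014894/250289 ≈ -643.32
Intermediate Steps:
d(b, B) = 5 + B (d(b, B) = B + 5 = 5 + B)
D = 4356/169 (D = (5 + 1/13)² = (66/13)² = 4356/169 ≈ 25.775)
d(-4, -30)*D + Z/1481 = (5 - 30)*(4356/169) + 1574/1481 = -25*4356/169 + 1574*(1/1481) = -108900/169 + 1574/1481 = -161014894/250289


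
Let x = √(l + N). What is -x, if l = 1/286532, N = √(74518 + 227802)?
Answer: -√(71633 + 82100587024*√18895)/143266 ≈ -23.449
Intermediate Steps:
N = 4*√18895 (N = √302320 = 4*√18895 ≈ 549.84)
l = 1/286532 ≈ 3.4900e-6
x = √(1/286532 + 4*√18895) ≈ 23.449
-x = -√(71633 + 82100587024*√18895)/143266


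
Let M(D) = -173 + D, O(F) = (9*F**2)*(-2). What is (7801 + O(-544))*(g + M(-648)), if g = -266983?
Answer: 1424462062788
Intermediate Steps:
O(F) = -18*F**2
(7801 + O(-544))*(g + M(-648)) = (7801 - 18*(-544)**2)*(-266983 + (-173 - 648)) = (7801 - 18*295936)*(-266983 - 821) = (7801 - 5326848)*(-267804) = -5319047*(-267804) = 1424462062788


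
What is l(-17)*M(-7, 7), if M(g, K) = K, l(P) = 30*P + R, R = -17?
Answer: -3689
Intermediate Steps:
l(P) = -17 + 30*P (l(P) = 30*P - 17 = -17 + 30*P)
l(-17)*M(-7, 7) = (-17 + 30*(-17))*7 = (-17 - 510)*7 = -527*7 = -3689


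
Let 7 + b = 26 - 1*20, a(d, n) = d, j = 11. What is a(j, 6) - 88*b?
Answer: 99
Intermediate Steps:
b = -1 (b = -7 + (26 - 1*20) = -7 + (26 - 20) = -7 + 6 = -1)
a(j, 6) - 88*b = 11 - 88*(-1) = 11 + 88 = 99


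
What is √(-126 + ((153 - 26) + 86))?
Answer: √87 ≈ 9.3274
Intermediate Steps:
√(-126 + ((153 - 26) + 86)) = √(-126 + (127 + 86)) = √(-126 + 213) = √87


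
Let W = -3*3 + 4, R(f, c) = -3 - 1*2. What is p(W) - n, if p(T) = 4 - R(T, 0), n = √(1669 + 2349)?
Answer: 9 - 7*√82 ≈ -54.388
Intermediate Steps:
R(f, c) = -5 (R(f, c) = -3 - 2 = -5)
n = 7*√82 (n = √4018 = 7*√82 ≈ 63.388)
W = -5 (W = -9 + 4 = -5)
p(T) = 9 (p(T) = 4 - 1*(-5) = 4 + 5 = 9)
p(W) - n = 9 - 7*√82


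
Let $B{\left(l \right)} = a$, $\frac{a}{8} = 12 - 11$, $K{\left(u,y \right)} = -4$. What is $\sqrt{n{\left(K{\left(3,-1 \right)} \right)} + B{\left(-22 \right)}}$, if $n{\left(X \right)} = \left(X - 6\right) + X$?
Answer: $i \sqrt{6} \approx 2.4495 i$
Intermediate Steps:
$a = 8$ ($a = 8 \left(12 - 11\right) = 8 \cdot 1 = 8$)
$B{\left(l \right)} = 8$
$n{\left(X \right)} = -6 + 2 X$ ($n{\left(X \right)} = \left(-6 + X\right) + X = -6 + 2 X$)
$\sqrt{n{\left(K{\left(3,-1 \right)} \right)} + B{\left(-22 \right)}} = \sqrt{\left(-6 + 2 \left(-4\right)\right) + 8} = \sqrt{\left(-6 - 8\right) + 8} = \sqrt{-14 + 8} = \sqrt{-6} = i \sqrt{6}$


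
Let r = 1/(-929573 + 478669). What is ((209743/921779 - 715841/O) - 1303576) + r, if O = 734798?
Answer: -199060675063108167715505/152703456526720184 ≈ -1.3036e+6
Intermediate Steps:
r = -1/450904 (r = 1/(-450904) = -1/450904 ≈ -2.2178e-6)
((209743/921779 - 715841/O) - 1303576) + r = ((209743/921779 - 715841/734798) - 1303576) - 1/450904 = (-505728464225/677321365642 - 1303576) - 1/450904 = -882940382266600017/677321365642 - 1/450904 = -199060675063108167715505/152703456526720184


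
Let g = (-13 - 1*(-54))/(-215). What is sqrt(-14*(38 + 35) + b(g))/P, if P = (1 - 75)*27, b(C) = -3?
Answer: -5*I*sqrt(41)/1998 ≈ -0.016024*I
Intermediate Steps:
g = -41/215 (g = (-13 + 54)*(-1/215) = 41*(-1/215) = -41/215 ≈ -0.19070)
P = -1998 (P = -74*27 = -1998)
sqrt(-14*(38 + 35) + b(g))/P = sqrt(-14*(38 + 35) - 3)/(-1998) = sqrt(-14*73 - 3)*(-1/1998) = sqrt(-1022 - 3)*(-1/1998) = sqrt(-1025)*(-1/1998) = (5*I*sqrt(41))*(-1/1998) = -5*I*sqrt(41)/1998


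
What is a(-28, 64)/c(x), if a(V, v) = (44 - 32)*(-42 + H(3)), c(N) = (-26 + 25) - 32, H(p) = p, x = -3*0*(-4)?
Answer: 156/11 ≈ 14.182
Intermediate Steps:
x = 0 (x = 0*(-4) = 0)
c(N) = -33 (c(N) = -1 - 32 = -33)
a(V, v) = -468 (a(V, v) = (44 - 32)*(-42 + 3) = 12*(-39) = -468)
a(-28, 64)/c(x) = -468/(-33) = -468*(-1/33) = 156/11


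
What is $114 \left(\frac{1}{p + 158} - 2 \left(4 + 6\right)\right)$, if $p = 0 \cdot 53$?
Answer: $- \frac{180063}{79} \approx -2279.3$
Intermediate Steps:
$p = 0$
$114 \left(\frac{1}{p + 158} - 2 \left(4 + 6\right)\right) = 114 \left(\frac{1}{0 + 158} - 2 \left(4 + 6\right)\right) = 114 \left(\frac{1}{158} - 20\right) = 114 \left(- \frac{3159}{158}\right) = - \frac{180063}{79}$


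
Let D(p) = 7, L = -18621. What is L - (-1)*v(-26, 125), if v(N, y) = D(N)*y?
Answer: -17746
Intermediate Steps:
v(N, y) = 7*y
L - (-1)*v(-26, 125) = -18621 - (-1)*7*125 = -18621 - (-1)*875 = -18621 - 1*(-875) = -18621 + 875 = -17746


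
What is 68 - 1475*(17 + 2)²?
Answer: -532407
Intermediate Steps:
68 - 1475*(17 + 2)² = 68 - 1475*19² = 68 - 1475*361 = 68 - 532475 = -532407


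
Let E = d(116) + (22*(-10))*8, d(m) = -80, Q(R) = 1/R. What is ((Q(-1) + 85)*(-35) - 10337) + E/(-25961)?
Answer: -344682357/25961 ≈ -13277.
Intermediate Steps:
E = -1840 (E = -80 + (22*(-10))*8 = -80 - 220*8 = -80 - 1760 = -1840)
((Q(-1) + 85)*(-35) - 10337) + E/(-25961) = ((1/(-1) + 85)*(-35) - 10337) - 1840/(-25961) = ((-1 + 85)*(-35) - 10337) - 1840*(-1/25961) = (84*(-35) - 10337) + 1840/25961 = (-2940 - 10337) + 1840/25961 = -13277 + 1840/25961 = -344682357/25961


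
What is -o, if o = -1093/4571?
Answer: 1093/4571 ≈ 0.23912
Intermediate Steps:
o = -1093/4571 (o = -1093*1/4571 = -1093/4571 ≈ -0.23912)
-o = -1*(-1093/4571) = 1093/4571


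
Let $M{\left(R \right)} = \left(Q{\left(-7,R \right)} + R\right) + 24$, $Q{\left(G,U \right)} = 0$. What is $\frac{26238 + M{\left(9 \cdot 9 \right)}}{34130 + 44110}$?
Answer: $\frac{8781}{26080} \approx 0.33669$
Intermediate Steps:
$M{\left(R \right)} = 24 + R$ ($M{\left(R \right)} = \left(0 + R\right) + 24 = R + 24 = 24 + R$)
$\frac{26238 + M{\left(9 \cdot 9 \right)}}{34130 + 44110} = \frac{26238 + \left(24 + 9 \cdot 9\right)}{34130 + 44110} = \frac{26238 + \left(24 + 81\right)}{78240} = \left(26238 + 105\right) \frac{1}{78240} = 26343 \cdot \frac{1}{78240} = \frac{8781}{26080}$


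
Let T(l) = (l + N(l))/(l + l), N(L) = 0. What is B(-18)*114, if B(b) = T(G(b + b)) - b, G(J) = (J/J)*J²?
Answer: 2109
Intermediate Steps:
G(J) = J² (G(J) = 1*J² = J²)
T(l) = ½ (T(l) = (l + 0)/(l + l) = l/((2*l)) = l*(1/(2*l)) = ½)
B(b) = ½ - b
B(-18)*114 = (½ - 1*(-18))*114 = (½ + 18)*114 = (37/2)*114 = 2109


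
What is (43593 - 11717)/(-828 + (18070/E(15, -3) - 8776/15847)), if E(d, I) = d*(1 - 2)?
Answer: -757708458/48330667 ≈ -15.678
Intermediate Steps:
E(d, I) = -d (E(d, I) = d*(-1) = -d)
(43593 - 11717)/(-828 + (18070/E(15, -3) - 8776/15847)) = (43593 - 11717)/(-828 + (18070/((-1*15)) - 8776/15847)) = 31876/(-828 + (18070/(-15) - 8776*1/15847)) = 31876/(-828 + (18070*(-1/15) - 8776/15847)) = 31876/(-828 + (-3614/3 - 8776/15847)) = 31876/(-828 - 57297386/47541) = 31876/(-96661334/47541) = 31876*(-47541/96661334) = -757708458/48330667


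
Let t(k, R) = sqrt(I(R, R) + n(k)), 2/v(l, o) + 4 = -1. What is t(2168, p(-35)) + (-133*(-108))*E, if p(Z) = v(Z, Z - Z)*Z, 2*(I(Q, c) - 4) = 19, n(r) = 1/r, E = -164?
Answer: -2355696 + sqrt(15863798)/1084 ≈ -2.3557e+6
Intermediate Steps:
v(l, o) = -2/5 (v(l, o) = 2/(-4 - 1) = 2/(-5) = 2*(-1/5) = -2/5)
n(r) = 1/r
I(Q, c) = 27/2 (I(Q, c) = 4 + (1/2)*19 = 4 + 19/2 = 27/2)
p(Z) = -2*Z/5
t(k, R) = sqrt(27/2 + 1/k)
t(2168, p(-35)) + (-133*(-108))*E = sqrt(54 + 4/2168)/2 - 133*(-108)*(-164) = sqrt(54 + 4*(1/2168))/2 + 14364*(-164) = sqrt(54 + 1/542)/2 - 2355696 = sqrt(29269/542)/2 - 2355696 = (sqrt(15863798)/542)/2 - 2355696 = sqrt(15863798)/1084 - 2355696 = -2355696 + sqrt(15863798)/1084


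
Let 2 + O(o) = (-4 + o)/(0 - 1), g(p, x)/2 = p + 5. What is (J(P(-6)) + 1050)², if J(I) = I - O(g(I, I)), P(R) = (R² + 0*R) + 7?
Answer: 1408969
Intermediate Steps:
g(p, x) = 10 + 2*p (g(p, x) = 2*(p + 5) = 2*(5 + p) = 10 + 2*p)
O(o) = 2 - o (O(o) = -2 + (-4 + o)/(0 - 1) = -2 + (-4 + o)/(-1) = -2 + (-4 + o)*(-1) = -2 + (4 - o) = 2 - o)
P(R) = 7 + R² (P(R) = (R² + 0) + 7 = R² + 7 = 7 + R²)
J(I) = 8 + 3*I (J(I) = I - (2 - (10 + 2*I)) = I - (2 + (-10 - 2*I)) = I - (-8 - 2*I) = I + (8 + 2*I) = 8 + 3*I)
(J(P(-6)) + 1050)² = ((8 + 3*(7 + (-6)²)) + 1050)² = ((8 + 3*(7 + 36)) + 1050)² = ((8 + 3*43) + 1050)² = ((8 + 129) + 1050)² = (137 + 1050)² = 1187² = 1408969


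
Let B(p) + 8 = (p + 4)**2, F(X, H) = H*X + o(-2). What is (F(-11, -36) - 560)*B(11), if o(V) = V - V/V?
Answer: -36239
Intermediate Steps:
o(V) = -1 + V (o(V) = V - 1*1 = V - 1 = -1 + V)
F(X, H) = -3 + H*X (F(X, H) = H*X + (-1 - 2) = H*X - 3 = -3 + H*X)
B(p) = -8 + (4 + p)**2 (B(p) = -8 + (p + 4)**2 = -8 + (4 + p)**2)
(F(-11, -36) - 560)*B(11) = ((-3 - 36*(-11)) - 560)*(-8 + (4 + 11)**2) = ((-3 + 396) - 560)*(-8 + 15**2) = (393 - 560)*(-8 + 225) = -167*217 = -36239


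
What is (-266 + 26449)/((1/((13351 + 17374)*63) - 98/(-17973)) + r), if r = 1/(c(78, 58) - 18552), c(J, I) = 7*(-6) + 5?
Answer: 627140263753148775/129326146136 ≈ 4.8493e+6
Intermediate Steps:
c(J, I) = -37 (c(J, I) = -42 + 5 = -37)
r = -1/18589 (r = 1/(-37 - 18552) = 1/(-18589) = -1/18589 ≈ -5.3795e-5)
(-266 + 26449)/((1/((13351 + 17374)*63) - 98/(-17973)) + r) = (-266 + 26449)/((1/((13351 + 17374)*63) - 98/(-17973)) - 1/18589) = 26183/(((1/63)/30725 - 98*(-1/17973)) - 1/18589) = 26183/(((1/30725)*(1/63) + 98/17973) - 1/18589) = 26183/((1/1935675 + 98/17973) - 1/18589) = 26183/(7026449/1288514325 - 1/18589) = 26183/(129326146136/23952192787425) = 26183*(23952192787425/129326146136) = 627140263753148775/129326146136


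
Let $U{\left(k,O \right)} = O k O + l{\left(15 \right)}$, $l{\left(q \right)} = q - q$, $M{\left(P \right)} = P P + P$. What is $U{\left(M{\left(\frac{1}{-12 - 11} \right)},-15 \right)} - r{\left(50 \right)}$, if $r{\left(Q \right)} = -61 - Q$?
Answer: $\frac{53769}{529} \approx 101.64$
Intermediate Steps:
$M{\left(P \right)} = P + P^{2}$ ($M{\left(P \right)} = P^{2} + P = P + P^{2}$)
$l{\left(q \right)} = 0$
$U{\left(k,O \right)} = k O^{2}$ ($U{\left(k,O \right)} = O k O + 0 = k O^{2} + 0 = k O^{2}$)
$U{\left(M{\left(\frac{1}{-12 - 11} \right)},-15 \right)} - r{\left(50 \right)} = \frac{1 + \frac{1}{-12 - 11}}{-12 - 11} \left(-15\right)^{2} - \left(-61 - 50\right) = \frac{1 + \frac{1}{-23}}{-23} \cdot 225 - \left(-61 - 50\right) = - \frac{1 - \frac{1}{23}}{23} \cdot 225 - -111 = \left(- \frac{1}{23}\right) \frac{22}{23} \cdot 225 + 111 = \left(- \frac{22}{529}\right) 225 + 111 = - \frac{4950}{529} + 111 = \frac{53769}{529}$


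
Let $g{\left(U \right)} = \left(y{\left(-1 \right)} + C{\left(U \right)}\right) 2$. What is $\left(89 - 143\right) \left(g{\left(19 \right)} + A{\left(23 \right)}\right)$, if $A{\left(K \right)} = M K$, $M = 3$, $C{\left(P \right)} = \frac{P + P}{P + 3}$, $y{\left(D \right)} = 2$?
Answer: $- \frac{45414}{11} \approx -4128.5$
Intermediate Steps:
$C{\left(P \right)} = \frac{2 P}{3 + P}$
$g{\left(U \right)} = 4 + \frac{4 U}{3 + U}$ ($g{\left(U \right)} = \left(2 + \frac{2 U}{3 + U}\right) 2 = 4 + \frac{4 U}{3 + U}$)
$A{\left(K \right)} = 3 K$
$\left(89 - 143\right) \left(g{\left(19 \right)} + A{\left(23 \right)}\right) = \left(89 - 143\right) \left(\frac{4 \left(3 + 2 \cdot 19\right)}{3 + 19} + 3 \cdot 23\right) = - 54 \left(\frac{4 \left(3 + 38\right)}{22} + 69\right) = - 54 \left(4 \cdot \frac{1}{22} \cdot 41 + 69\right) = - 54 \left(\frac{82}{11} + 69\right) = \left(-54\right) \frac{841}{11} = - \frac{45414}{11}$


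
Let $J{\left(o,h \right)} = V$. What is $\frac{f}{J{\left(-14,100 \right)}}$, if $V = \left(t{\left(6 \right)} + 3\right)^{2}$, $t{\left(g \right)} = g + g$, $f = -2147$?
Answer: $- \frac{2147}{225} \approx -9.5422$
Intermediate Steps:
$t{\left(g \right)} = 2 g$
$V = 225$ ($V = \left(2 \cdot 6 + 3\right)^{2} = \left(12 + 3\right)^{2} = 15^{2} = 225$)
$J{\left(o,h \right)} = 225$
$\frac{f}{J{\left(-14,100 \right)}} = - \frac{2147}{225}$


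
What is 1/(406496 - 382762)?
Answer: 1/23734 ≈ 4.2134e-5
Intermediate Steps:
1/(406496 - 382762) = 1/23734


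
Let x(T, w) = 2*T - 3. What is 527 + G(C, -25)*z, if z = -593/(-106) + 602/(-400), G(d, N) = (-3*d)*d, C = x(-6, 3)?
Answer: -946921/424 ≈ -2233.3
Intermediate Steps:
x(T, w) = -3 + 2*T
C = -15 (C = -3 + 2*(-6) = -3 - 12 = -15)
G(d, N) = -3*d**2
z = 43347/10600 (z = -593*(-1/106) + 602*(-1/400) = 593/106 - 301/200 = 43347/10600 ≈ 4.0893)
527 + G(C, -25)*z = 527 - 3*(-15)**2*(43347/10600) = 527 - 3*225*(43347/10600) = 527 - 675*43347/10600 = 527 - 1170369/424 = -946921/424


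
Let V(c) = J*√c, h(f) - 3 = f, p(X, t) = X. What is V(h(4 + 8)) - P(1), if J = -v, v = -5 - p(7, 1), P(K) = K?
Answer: -1 + 12*√15 ≈ 45.476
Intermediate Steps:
h(f) = 3 + f
v = -12 (v = -5 - 1*7 = -5 - 7 = -12)
J = 12 (J = -1*(-12) = 12)
V(c) = 12*√c
V(h(4 + 8)) - P(1) = 12*√(3 + (4 + 8)) - 1*1 = 12*√(3 + 12) - 1 = 12*√15 - 1 = -1 + 12*√15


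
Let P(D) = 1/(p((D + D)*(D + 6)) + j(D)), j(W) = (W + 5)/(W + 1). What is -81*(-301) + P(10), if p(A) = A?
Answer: 86186846/3535 ≈ 24381.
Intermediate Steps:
j(W) = (5 + W)/(1 + W)
P(D) = 1/((5 + D)/(1 + D) + 2*D*(6 + D)) (P(D) = 1/((D + D)*(D + 6) + (5 + D)/(1 + D)) = 1/((2*D)*(6 + D) + (5 + D)/(1 + D)) = 1/(2*D*(6 + D) + (5 + D)/(1 + D)) = 1/((5 + D)/(1 + D) + 2*D*(6 + D)))
-81*(-301) + P(10) = -81*(-301) + (1 + 10)/(5 + 10 + 2*10*(1 + 10)*(6 + 10)) = 24381 + 11/(5 + 10 + 2*10*11*16) = 24381 + 11/(5 + 10 + 3520) = 24381 + 11/3535 = 86186846/3535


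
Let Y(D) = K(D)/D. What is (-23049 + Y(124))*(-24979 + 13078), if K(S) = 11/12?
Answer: 136055806267/496 ≈ 2.7431e+8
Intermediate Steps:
K(S) = 11/12 (K(S) = 11*(1/12) = 11/12)
Y(D) = 11/(12*D)
(-23049 + Y(124))*(-24979 + 13078) = (-23049 + (11/12)/124)*(-24979 + 13078) = (-23049 + (11/12)*(1/124))*(-11901) = (-23049 + 11/1488)*(-11901) = -34296901/1488*(-11901) = 136055806267/496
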